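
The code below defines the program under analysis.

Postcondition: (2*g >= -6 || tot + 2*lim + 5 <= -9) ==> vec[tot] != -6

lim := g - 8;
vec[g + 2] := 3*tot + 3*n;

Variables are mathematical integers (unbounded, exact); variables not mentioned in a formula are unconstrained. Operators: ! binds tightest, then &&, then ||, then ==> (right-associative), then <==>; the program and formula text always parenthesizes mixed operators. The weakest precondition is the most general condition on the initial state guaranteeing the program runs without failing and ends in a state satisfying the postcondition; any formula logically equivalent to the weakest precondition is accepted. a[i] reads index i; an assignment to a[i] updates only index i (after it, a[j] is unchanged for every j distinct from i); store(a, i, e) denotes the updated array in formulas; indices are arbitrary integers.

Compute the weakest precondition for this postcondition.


Working backward. After the program, the postcondition (2*g >= -6 || tot + 2*lim + 5 <= -9) ==> vec[tot] != -6 must hold; in canonical form it is (2*g >= -6 || 2*lim + tot <= -14) ==> vec[tot] != -6.
Before vec[g + 2] := 3*tot + 3*n: (2*g >= -6 || 2*lim + tot <= -14) ==> store(vec, g + 2, 3*n + 3*tot)[tot] != -6
Before lim := g - 8: (2*g >= -6 || 2*g + tot <= 2) ==> store(vec, g + 2, 3*n + 3*tot)[tot] != -6
Answer: WP = (2*g >= -6 || 2*g + tot <= 2) ==> store(vec, g + 2, 3*n + 3*tot)[tot] != -6


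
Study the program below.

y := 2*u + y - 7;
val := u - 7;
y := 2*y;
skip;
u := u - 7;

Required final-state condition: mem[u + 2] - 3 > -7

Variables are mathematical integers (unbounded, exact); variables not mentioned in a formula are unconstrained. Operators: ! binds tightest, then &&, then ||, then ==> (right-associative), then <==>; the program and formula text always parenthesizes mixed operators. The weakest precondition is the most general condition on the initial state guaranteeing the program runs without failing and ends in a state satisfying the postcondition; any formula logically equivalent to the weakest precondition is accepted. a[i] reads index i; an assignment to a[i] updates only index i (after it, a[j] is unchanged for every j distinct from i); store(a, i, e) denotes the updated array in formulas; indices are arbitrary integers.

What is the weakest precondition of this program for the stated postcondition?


Working backward. After the program, the postcondition mem[u + 2] - 3 > -7 must hold; in canonical form it is mem[u + 2] > -4.
Before u := u - 7: mem[u - 5] > -4
Before skip: mem[u - 5] > -4
Before y := 2*y: mem[u - 5] > -4
Before val := u - 7: mem[u - 5] > -4
Before y := 2*u + y - 7: mem[u - 5] > -4
Answer: WP = mem[u - 5] > -4


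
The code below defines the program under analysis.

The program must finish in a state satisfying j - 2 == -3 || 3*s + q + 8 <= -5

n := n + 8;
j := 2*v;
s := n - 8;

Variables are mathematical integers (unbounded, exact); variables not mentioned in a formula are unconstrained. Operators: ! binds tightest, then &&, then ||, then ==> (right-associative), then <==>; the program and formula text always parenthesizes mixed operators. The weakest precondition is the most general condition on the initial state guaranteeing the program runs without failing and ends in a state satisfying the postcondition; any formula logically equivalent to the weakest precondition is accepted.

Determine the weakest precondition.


Working backward. After the program, the postcondition j - 2 == -3 || 3*s + q + 8 <= -5 must hold; in canonical form it is j == -1 || q + 3*s <= -13.
Before s := n - 8: j == -1 || 3*n + q <= 11
Before j := 2*v: 2*v == -1 || 3*n + q <= 11
Before n := n + 8: 2*v == -1 || 3*n + q <= -13
Answer: WP = 2*v == -1 || 3*n + q <= -13


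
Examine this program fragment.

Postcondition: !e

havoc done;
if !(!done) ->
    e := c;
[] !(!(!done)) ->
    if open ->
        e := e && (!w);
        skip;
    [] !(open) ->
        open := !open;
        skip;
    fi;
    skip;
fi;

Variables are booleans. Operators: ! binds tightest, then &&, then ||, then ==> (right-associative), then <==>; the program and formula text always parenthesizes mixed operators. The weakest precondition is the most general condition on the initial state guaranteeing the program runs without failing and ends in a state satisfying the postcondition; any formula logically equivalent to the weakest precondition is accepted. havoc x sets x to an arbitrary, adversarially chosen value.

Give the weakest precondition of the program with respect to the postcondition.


Working backward. After the program, !e must hold.
Then branch requires !c; else branch requires (open ==> (!(e && (!w)))) && ((!open) ==> (!e)).
Before the if: (done ==> (!c)) && ((!done) ==> ((open ==> (!(e && (!w)))) && ((!open) ==> (!e))))
Before havoc done: (!c) && (open ==> (!(e && (!w)))) && ((!open) ==> (!e))
Answer: WP = (!c) && (open ==> (!(e && (!w)))) && ((!open) ==> (!e))


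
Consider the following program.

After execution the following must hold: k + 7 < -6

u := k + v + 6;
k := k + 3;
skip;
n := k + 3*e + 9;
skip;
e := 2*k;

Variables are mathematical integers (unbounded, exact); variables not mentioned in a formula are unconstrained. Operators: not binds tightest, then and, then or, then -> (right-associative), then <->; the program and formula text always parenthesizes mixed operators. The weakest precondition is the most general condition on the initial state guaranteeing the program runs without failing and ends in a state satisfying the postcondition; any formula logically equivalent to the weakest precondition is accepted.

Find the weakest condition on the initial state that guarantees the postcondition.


Working backward. After the program, the postcondition k + 7 < -6 must hold; in canonical form it is k < -13.
Before e := 2*k: k < -13
Before skip: k < -13
Before n := k + 3*e + 9: k < -13
Before skip: k < -13
Before k := k + 3: k < -16
Before u := k + v + 6: k < -16
Answer: WP = k < -16


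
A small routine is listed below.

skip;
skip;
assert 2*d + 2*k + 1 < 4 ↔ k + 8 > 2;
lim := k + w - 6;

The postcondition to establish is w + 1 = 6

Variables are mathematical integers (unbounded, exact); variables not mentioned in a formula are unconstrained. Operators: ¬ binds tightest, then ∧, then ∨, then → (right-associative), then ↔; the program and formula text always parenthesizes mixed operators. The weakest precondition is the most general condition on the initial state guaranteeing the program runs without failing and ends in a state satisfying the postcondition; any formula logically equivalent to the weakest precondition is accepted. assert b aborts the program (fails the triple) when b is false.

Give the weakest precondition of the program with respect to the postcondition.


Working backward. After the program, the postcondition w + 1 = 6 must hold; in canonical form it is w = 5.
Before lim := k + w - 6: w = 5
Before assert 2*d + 2*k + 1 < 4 ↔ k + 8 > 2: (2*d + 2*k < 3 ↔ k > -6) ∧ w = 5
Before skip: (2*d + 2*k < 3 ↔ k > -6) ∧ w = 5
Before skip: (2*d + 2*k < 3 ↔ k > -6) ∧ w = 5
Answer: WP = (2*d + 2*k < 3 ↔ k > -6) ∧ w = 5


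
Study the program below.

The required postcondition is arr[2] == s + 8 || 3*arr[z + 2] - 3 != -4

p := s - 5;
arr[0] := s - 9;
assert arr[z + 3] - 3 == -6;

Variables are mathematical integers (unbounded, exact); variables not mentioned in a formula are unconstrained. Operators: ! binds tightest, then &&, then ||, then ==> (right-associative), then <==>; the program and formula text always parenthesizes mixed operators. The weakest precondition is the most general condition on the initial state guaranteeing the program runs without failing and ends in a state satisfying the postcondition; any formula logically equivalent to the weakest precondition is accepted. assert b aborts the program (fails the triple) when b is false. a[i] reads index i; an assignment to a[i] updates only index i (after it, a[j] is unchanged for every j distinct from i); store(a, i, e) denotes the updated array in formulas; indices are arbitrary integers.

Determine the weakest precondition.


Working backward. After the program, the postcondition arr[2] == s + 8 || 3*arr[z + 2] - 3 != -4 must hold; in canonical form it is arr[2] == s + 8 || 3*arr[z + 2] != -1.
Before assert arr[z + 3] - 3 == -6: arr[z + 3] == -3 && (arr[2] == s + 8 || 3*arr[z + 2] != -1)
Before arr[0] := s - 9: store(arr, 0, s - 9)[z + 3] == -3 && (arr[2] == s + 8 || 3*store(arr, 0, s - 9)[z + 2] != -1)
Before p := s - 5: store(arr, 0, s - 9)[z + 3] == -3 && (arr[2] == s + 8 || 3*store(arr, 0, s - 9)[z + 2] != -1)
Answer: WP = store(arr, 0, s - 9)[z + 3] == -3 && (arr[2] == s + 8 || 3*store(arr, 0, s - 9)[z + 2] != -1)


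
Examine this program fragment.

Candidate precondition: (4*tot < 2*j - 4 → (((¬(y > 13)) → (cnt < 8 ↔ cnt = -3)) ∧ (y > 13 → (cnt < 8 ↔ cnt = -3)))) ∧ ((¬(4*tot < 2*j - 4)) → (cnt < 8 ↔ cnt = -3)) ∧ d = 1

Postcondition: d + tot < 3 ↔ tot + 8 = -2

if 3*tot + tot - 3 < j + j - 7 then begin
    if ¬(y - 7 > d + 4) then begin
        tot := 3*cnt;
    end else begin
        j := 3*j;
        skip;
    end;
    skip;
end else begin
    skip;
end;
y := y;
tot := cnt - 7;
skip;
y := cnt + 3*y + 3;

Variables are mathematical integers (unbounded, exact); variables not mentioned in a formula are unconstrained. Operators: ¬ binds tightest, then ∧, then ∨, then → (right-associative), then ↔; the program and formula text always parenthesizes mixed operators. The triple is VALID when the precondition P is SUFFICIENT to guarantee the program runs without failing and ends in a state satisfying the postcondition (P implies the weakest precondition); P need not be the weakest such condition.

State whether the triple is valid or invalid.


Working backward. After the program, the postcondition d + tot < 3 ↔ tot + 8 = -2 must hold; in canonical form it is d + tot < 3 ↔ tot = -10.
Before y := cnt + 3*y + 3: d + tot < 3 ↔ tot = -10
Before skip: d + tot < 3 ↔ tot = -10
Before tot := cnt - 7: cnt + d < 10 ↔ cnt = -3
Before y := y: cnt + d < 10 ↔ cnt = -3
Then branch requires ((¬(y > d + 11)) → (cnt + d < 10 ↔ cnt = -3)) ∧ (y > d + 11 → (cnt + d < 10 ↔ cnt = -3)); else branch requires cnt + d < 10 ↔ cnt = -3.
Before the if: (4*tot < 2*j - 4 → (((¬(y > d + 11)) → (cnt + d < 10 ↔ cnt = -3)) ∧ (y > d + 11 → (cnt + d < 10 ↔ cnt = -3)))) ∧ ((¬(4*tot < 2*j - 4)) → (cnt + d < 10 ↔ cnt = -3))
The weakest precondition is (4*tot < 2*j - 4 → (((¬(y > d + 11)) → (cnt + d < 10 ↔ cnt = -3)) ∧ (y > d + 11 → (cnt + d < 10 ↔ cnt = -3)))) ∧ ((¬(4*tot < 2*j - 4)) → (cnt + d < 10 ↔ cnt = -3)).
Check whether (4*tot < 2*j - 4 → (((¬(y > 13)) → (cnt < 8 ↔ cnt = -3)) ∧ (y > 13 → (cnt < 8 ↔ cnt = -3)))) ∧ ((¬(4*tot < 2*j - 4)) → (cnt < 8 ↔ cnt = -3)) ∧ d = 1 implies it.
Countermodel: at the initial state cnt = 8, d = 1, j = 3, tot = 0, y = 14, the precondition holds but the weakest precondition fails.
Answer: invalid


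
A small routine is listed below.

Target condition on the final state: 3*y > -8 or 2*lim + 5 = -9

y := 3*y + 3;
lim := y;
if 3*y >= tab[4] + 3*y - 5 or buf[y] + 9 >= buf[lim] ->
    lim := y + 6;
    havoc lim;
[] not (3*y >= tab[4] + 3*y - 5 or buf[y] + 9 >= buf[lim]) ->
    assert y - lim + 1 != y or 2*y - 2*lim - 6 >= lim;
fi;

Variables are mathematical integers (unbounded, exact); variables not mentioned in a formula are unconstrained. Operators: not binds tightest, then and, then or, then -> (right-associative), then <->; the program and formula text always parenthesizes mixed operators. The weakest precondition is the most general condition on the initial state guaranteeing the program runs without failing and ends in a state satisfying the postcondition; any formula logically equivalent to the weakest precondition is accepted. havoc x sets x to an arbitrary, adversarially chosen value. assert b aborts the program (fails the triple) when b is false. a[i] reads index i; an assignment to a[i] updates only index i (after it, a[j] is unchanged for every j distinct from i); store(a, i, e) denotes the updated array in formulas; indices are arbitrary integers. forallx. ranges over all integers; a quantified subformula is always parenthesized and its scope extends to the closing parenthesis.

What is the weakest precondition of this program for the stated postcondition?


Working backward. After the program, the postcondition 3*y > -8 or 2*lim + 5 = -9 must hold; in canonical form it is 3*y > -8 or 2*lim = -14.
Then branch requires forall lim_1. (3*y > -8 or 2*lim_1 = -14); else branch requires (lim != 1 or 2*y >= 3*lim + 6) and (3*y > -8 or 2*lim = -14).
Before the if: ((tab[4] <= 5 or buf[y] >= buf[lim] - 9) -> (forall lim_1. (3*y > -8 or 2*lim_1 = -14))) and ((not (tab[4] <= 5 or buf[y] >= buf[lim] - 9)) -> ((lim != 1 or 2*y >= 3*lim + 6) and (3*y > -8 or 2*lim = -14)))
Before lim := y: forall lim_1. (3*y > -8 or 2*lim_1 = -14)
Before y := 3*y + 3: forall lim_1. (9*y > -17 or 2*lim_1 = -14)
Answer: WP = forall lim_1. (9*y > -17 or 2*lim_1 = -14)


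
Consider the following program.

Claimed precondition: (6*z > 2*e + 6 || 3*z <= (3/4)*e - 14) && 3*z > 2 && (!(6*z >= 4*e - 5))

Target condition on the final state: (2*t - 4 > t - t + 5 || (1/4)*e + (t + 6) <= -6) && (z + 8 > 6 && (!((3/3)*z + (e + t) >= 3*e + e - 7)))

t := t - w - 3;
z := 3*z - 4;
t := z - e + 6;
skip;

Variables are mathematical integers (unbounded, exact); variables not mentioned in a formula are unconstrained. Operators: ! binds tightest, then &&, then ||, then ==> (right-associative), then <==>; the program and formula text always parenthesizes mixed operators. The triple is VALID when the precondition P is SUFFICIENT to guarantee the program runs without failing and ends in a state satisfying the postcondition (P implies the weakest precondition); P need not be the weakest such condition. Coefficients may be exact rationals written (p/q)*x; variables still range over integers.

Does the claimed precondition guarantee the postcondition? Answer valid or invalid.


Working backward. After the program, the postcondition (2*t - 4 > t - t + 5 || (1/4)*e + (t + 6) <= -6) && (z + 8 > 6 && (!((3/3)*z + (e + t) >= 3*e + e - 7))) must hold; in canonical form it is (2*t > 9 || (1/4)*e + t <= -12) && z > -2 && (!(t + z >= 3*e - 7)).
Before skip: (2*t > 9 || (1/4)*e + t <= -12) && z > -2 && (!(t + z >= 3*e - 7))
Before t := z - e + 6: (2*z > 2*e - 3 || z <= (3/4)*e - 18) && z > -2 && (!(2*z >= 4*e - 13))
Before z := 3*z - 4: (6*z > 2*e + 5 || 3*z <= (3/4)*e - 14) && 3*z > 2 && (!(6*z >= 4*e - 5))
Before t := t - w - 3: (6*z > 2*e + 5 || 3*z <= (3/4)*e - 14) && 3*z > 2 && (!(6*z >= 4*e - 5))
The weakest precondition is (6*z > 2*e + 5 || 3*z <= (3/4)*e - 14) && 3*z > 2 && (!(6*z >= 4*e - 5)).
Check whether (6*z > 2*e + 6 || 3*z <= (3/4)*e - 14) && 3*z > 2 && (!(6*z >= 4*e - 5)) implies it.
Every state satisfying the precondition satisfies the weakest precondition: the implication holds.
Answer: valid


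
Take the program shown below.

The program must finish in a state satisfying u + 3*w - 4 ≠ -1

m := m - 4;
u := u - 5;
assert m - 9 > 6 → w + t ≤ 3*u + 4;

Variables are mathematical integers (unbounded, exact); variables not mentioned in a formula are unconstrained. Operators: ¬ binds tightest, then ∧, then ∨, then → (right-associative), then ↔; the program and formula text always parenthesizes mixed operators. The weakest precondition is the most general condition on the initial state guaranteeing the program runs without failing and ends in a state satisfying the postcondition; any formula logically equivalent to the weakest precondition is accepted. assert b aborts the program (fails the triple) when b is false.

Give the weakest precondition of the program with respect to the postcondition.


Working backward. After the program, the postcondition u + 3*w - 4 ≠ -1 must hold; in canonical form it is u + 3*w ≠ 3.
Before assert m - 9 > 6 → w + t ≤ 3*u + 4: (m > 15 → t + w ≤ 3*u + 4) ∧ u + 3*w ≠ 3
Before u := u - 5: (m > 15 → t + w ≤ 3*u - 11) ∧ u + 3*w ≠ 8
Before m := m - 4: (m > 19 → t + w ≤ 3*u - 11) ∧ u + 3*w ≠ 8
Answer: WP = (m > 19 → t + w ≤ 3*u - 11) ∧ u + 3*w ≠ 8


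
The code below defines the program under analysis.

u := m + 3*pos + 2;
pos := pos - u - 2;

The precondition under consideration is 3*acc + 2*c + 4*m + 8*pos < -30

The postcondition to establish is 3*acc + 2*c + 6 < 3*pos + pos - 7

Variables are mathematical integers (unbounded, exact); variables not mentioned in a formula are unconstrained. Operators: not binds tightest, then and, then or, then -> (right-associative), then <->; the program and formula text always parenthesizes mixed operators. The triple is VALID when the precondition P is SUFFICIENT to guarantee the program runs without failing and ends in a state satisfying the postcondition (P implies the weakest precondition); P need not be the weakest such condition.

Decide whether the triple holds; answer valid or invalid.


Working backward. After the program, the postcondition 3*acc + 2*c + 6 < 3*pos + pos - 7 must hold; in canonical form it is 3*acc + 2*c < 4*pos - 13.
Before pos := pos - u - 2: 3*acc + 2*c + 4*u < 4*pos - 21
Before u := m + 3*pos + 2: 3*acc + 2*c + 4*m + 8*pos < -29
The weakest precondition is 3*acc + 2*c + 4*m + 8*pos < -29.
Check whether 3*acc + 2*c + 4*m + 8*pos < -30 implies it.
Every state satisfying the precondition satisfies the weakest precondition: the implication holds.
Answer: valid


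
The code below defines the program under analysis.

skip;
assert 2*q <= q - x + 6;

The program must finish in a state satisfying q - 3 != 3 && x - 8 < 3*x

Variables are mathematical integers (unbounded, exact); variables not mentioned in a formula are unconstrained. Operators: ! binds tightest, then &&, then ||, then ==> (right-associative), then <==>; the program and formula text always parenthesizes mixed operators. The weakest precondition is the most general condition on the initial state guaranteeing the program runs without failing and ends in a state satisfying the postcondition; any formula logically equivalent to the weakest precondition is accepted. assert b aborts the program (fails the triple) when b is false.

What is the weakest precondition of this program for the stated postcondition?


Working backward. After the program, the postcondition q - 3 != 3 && x - 8 < 3*x must hold; in canonical form it is q != 6 && 2*x > -8.
Before assert 2*q <= q - x + 6: q + x <= 6 && q != 6 && 2*x > -8
Before skip: q + x <= 6 && q != 6 && 2*x > -8
Answer: WP = q + x <= 6 && q != 6 && 2*x > -8


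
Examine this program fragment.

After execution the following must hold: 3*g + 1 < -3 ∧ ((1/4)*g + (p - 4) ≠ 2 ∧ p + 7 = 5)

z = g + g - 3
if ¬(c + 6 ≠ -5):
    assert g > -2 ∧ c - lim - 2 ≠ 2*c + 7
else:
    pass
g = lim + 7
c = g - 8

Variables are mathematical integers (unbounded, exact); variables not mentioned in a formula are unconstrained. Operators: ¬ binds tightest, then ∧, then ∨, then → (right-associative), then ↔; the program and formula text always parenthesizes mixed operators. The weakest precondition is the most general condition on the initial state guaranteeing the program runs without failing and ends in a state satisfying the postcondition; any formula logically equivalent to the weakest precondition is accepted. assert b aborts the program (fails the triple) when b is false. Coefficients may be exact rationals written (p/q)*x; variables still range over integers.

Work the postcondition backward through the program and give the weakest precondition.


Working backward. After the program, the postcondition 3*g + 1 < -3 ∧ ((1/4)*g + (p - 4) ≠ 2 ∧ p + 7 = 5) must hold; in canonical form it is 3*g < -4 ∧ (1/4)*g + p ≠ 6 ∧ p = -2.
Before c := g - 8: 3*g < -4 ∧ (1/4)*g + p ≠ 6 ∧ p = -2
Before g := lim + 7: 3*lim < -25 ∧ (1/4)*lim + p ≠ 17/4 ∧ p = -2
Then branch requires g > -2 ∧ c + lim ≠ -9 ∧ 3*lim < -25 ∧ (1/4)*lim + p ≠ 17/4 ∧ p = -2; else branch requires 3*lim < -25 ∧ (1/4)*lim + p ≠ 17/4 ∧ p = -2.
Before the if: ((¬(c ≠ -11)) → (g > -2 ∧ c + lim ≠ -9 ∧ 3*lim < -25 ∧ (1/4)*lim + p ≠ 17/4 ∧ p = -2)) ∧ (c ≠ -11 → (3*lim < -25 ∧ (1/4)*lim + p ≠ 17/4 ∧ p = -2))
Before z := g + g - 3: ((¬(c ≠ -11)) → (g > -2 ∧ c + lim ≠ -9 ∧ 3*lim < -25 ∧ (1/4)*lim + p ≠ 17/4 ∧ p = -2)) ∧ (c ≠ -11 → (3*lim < -25 ∧ (1/4)*lim + p ≠ 17/4 ∧ p = -2))
Answer: WP = ((¬(c ≠ -11)) → (g > -2 ∧ c + lim ≠ -9 ∧ 3*lim < -25 ∧ (1/4)*lim + p ≠ 17/4 ∧ p = -2)) ∧ (c ≠ -11 → (3*lim < -25 ∧ (1/4)*lim + p ≠ 17/4 ∧ p = -2))


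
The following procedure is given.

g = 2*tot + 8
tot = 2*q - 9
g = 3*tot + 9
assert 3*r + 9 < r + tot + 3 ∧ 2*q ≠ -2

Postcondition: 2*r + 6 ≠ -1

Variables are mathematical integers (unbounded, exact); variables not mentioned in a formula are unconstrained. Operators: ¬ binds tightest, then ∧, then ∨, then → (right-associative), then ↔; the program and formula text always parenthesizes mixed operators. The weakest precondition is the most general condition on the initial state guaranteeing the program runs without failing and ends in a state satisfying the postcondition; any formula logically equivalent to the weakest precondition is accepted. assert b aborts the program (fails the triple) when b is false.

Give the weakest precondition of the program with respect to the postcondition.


Working backward. After the program, the postcondition 2*r + 6 ≠ -1 must hold; in canonical form it is 2*r ≠ -7.
Before assert 3*r + 9 < r + tot + 3 ∧ 2*q ≠ -2: 2*r < tot - 6 ∧ 2*q ≠ -2 ∧ 2*r ≠ -7
Before g := 3*tot + 9: 2*r < tot - 6 ∧ 2*q ≠ -2 ∧ 2*r ≠ -7
Before tot := 2*q - 9: 2*r < 2*q - 15 ∧ 2*q ≠ -2 ∧ 2*r ≠ -7
Before g := 2*tot + 8: 2*r < 2*q - 15 ∧ 2*q ≠ -2 ∧ 2*r ≠ -7
Answer: WP = 2*r < 2*q - 15 ∧ 2*q ≠ -2 ∧ 2*r ≠ -7


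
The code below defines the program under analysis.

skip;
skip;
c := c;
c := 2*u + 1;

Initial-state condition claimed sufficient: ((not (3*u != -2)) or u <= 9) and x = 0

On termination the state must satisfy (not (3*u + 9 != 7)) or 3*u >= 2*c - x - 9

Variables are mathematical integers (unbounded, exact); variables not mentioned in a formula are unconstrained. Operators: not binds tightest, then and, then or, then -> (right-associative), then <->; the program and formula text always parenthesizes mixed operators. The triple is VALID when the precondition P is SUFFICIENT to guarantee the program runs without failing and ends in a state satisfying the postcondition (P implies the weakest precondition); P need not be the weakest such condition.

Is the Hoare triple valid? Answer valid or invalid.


Working backward. After the program, the postcondition (not (3*u + 9 != 7)) or 3*u >= 2*c - x - 9 must hold; in canonical form it is (not (3*u != -2)) or 3*u + x >= 2*c - 9.
Before c := 2*u + 1: (not (3*u != -2)) or x >= u - 7
Before c := c: (not (3*u != -2)) or x >= u - 7
Before skip: (not (3*u != -2)) or x >= u - 7
Before skip: (not (3*u != -2)) or x >= u - 7
The weakest precondition is (not (3*u != -2)) or x >= u - 7.
Check whether ((not (3*u != -2)) or u <= 9) and x = 0 implies it.
Countermodel: at the initial state u = 8, x = 0, the precondition holds but the weakest precondition fails.
Answer: invalid


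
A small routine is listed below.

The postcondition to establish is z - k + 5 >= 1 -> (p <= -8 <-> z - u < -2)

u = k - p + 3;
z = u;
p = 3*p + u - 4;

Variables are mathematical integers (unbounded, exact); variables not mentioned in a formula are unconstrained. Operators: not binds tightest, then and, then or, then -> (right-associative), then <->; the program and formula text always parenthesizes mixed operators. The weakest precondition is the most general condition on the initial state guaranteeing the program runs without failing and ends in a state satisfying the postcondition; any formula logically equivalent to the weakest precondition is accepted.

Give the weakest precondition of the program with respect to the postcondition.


Working backward. After the program, the postcondition z - k + 5 >= 1 -> (p <= -8 <-> z - u < -2) must hold; in canonical form it is z >= k - 4 -> (p <= -8 <-> z < u - 2).
Before p := 3*p + u - 4: z >= k - 4 -> (3*p + u <= -4 <-> z < u - 2)
Before z := u: u >= k - 4 -> (not (3*p + u <= -4))
Before u := k - p + 3: p <= 7 -> (not (k + 2*p <= -7))
Answer: WP = p <= 7 -> (not (k + 2*p <= -7))


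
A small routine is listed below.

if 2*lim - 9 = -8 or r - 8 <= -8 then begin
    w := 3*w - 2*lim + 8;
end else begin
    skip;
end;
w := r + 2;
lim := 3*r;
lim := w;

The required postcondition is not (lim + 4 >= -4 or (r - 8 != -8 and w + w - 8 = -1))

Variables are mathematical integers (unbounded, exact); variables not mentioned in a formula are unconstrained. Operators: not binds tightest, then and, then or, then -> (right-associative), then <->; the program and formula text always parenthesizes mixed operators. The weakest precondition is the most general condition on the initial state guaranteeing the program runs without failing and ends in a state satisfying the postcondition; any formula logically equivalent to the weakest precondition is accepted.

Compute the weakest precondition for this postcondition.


Working backward. After the program, the postcondition not (lim + 4 >= -4 or (r - 8 != -8 and w + w - 8 = -1)) must hold; in canonical form it is not (lim >= -8 or (r != 0 and 2*w = 7)).
Before lim := w: not (w >= -8 or (r != 0 and 2*w = 7))
Before lim := 3*r: not (w >= -8 or (r != 0 and 2*w = 7))
Before w := r + 2: not (r >= -10 or (r != 0 and 2*r = 3))
Then branch requires not (r >= -10 or (r != 0 and 2*r = 3)); else branch requires not (r >= -10 or (r != 0 and 2*r = 3)).
Before the if: ((2*lim = 1 or r <= 0) -> (not (r >= -10 or (r != 0 and 2*r = 3)))) and ((not (2*lim = 1 or r <= 0)) -> (not (r >= -10 or (r != 0 and 2*r = 3))))
Answer: WP = ((2*lim = 1 or r <= 0) -> (not (r >= -10 or (r != 0 and 2*r = 3)))) and ((not (2*lim = 1 or r <= 0)) -> (not (r >= -10 or (r != 0 and 2*r = 3))))


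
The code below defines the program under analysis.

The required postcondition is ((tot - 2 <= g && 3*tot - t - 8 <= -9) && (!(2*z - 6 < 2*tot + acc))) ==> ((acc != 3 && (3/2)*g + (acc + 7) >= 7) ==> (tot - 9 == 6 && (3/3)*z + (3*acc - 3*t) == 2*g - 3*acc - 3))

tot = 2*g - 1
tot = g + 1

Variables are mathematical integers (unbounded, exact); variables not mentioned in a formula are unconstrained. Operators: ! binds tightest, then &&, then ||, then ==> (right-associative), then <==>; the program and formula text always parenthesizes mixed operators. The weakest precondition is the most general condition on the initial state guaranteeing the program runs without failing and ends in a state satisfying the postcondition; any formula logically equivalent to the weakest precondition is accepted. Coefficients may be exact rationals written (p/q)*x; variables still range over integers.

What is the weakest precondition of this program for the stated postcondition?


Working backward. After the program, the postcondition ((tot - 2 <= g && 3*tot - t - 8 <= -9) && (!(2*z - 6 < 2*tot + acc))) ==> ((acc != 3 && (3/2)*g + (acc + 7) >= 7) ==> (tot - 9 == 6 && (3/3)*z + (3*acc - 3*t) == 2*g - 3*acc - 3)) must hold; in canonical form it is (tot <= g + 2 && 3*tot <= t - 1 && (!(2*z < acc + 2*tot + 6))) ==> ((acc != 3 && acc + (3/2)*g >= 0) ==> (tot == 15 && 6*acc + z == 2*g + 3*t - 3)).
Before tot := g + 1: (3*g <= t - 4 && (!(2*z < acc + 2*g + 8))) ==> ((acc != 3 && acc + (3/2)*g >= 0) ==> (g == 14 && 6*acc + z == 2*g + 3*t - 3))
Before tot := 2*g - 1: (3*g <= t - 4 && (!(2*z < acc + 2*g + 8))) ==> ((acc != 3 && acc + (3/2)*g >= 0) ==> (g == 14 && 6*acc + z == 2*g + 3*t - 3))
Answer: WP = (3*g <= t - 4 && (!(2*z < acc + 2*g + 8))) ==> ((acc != 3 && acc + (3/2)*g >= 0) ==> (g == 14 && 6*acc + z == 2*g + 3*t - 3))


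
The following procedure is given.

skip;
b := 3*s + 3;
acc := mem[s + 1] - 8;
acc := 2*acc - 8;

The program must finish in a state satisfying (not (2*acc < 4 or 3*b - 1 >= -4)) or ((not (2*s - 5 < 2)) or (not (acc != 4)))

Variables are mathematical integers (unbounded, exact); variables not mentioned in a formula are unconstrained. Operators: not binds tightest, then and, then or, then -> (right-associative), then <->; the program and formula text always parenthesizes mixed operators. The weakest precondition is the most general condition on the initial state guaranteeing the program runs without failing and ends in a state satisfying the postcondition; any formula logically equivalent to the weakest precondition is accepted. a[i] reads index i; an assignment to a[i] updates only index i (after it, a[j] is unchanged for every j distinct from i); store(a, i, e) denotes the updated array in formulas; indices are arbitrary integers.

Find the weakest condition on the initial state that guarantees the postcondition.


Working backward. After the program, the postcondition (not (2*acc < 4 or 3*b - 1 >= -4)) or ((not (2*s - 5 < 2)) or (not (acc != 4))) must hold; in canonical form it is (not (2*acc < 4 or 3*b >= -3)) or (not (2*s < 7)) or (not (acc != 4)).
Before acc := 2*acc - 8: (not (4*acc < 20 or 3*b >= -3)) or (not (2*s < 7)) or (not (2*acc != 12))
Before acc := mem[s + 1] - 8: (not (4*mem[s + 1] < 52 or 3*b >= -3)) or (not (2*s < 7)) or (not (2*mem[s + 1] != 28))
Before b := 3*s + 3: (not (4*mem[s + 1] < 52 or 9*s >= -12)) or (not (2*s < 7)) or (not (2*mem[s + 1] != 28))
Before skip: (not (4*mem[s + 1] < 52 or 9*s >= -12)) or (not (2*s < 7)) or (not (2*mem[s + 1] != 28))
Answer: WP = (not (4*mem[s + 1] < 52 or 9*s >= -12)) or (not (2*s < 7)) or (not (2*mem[s + 1] != 28))


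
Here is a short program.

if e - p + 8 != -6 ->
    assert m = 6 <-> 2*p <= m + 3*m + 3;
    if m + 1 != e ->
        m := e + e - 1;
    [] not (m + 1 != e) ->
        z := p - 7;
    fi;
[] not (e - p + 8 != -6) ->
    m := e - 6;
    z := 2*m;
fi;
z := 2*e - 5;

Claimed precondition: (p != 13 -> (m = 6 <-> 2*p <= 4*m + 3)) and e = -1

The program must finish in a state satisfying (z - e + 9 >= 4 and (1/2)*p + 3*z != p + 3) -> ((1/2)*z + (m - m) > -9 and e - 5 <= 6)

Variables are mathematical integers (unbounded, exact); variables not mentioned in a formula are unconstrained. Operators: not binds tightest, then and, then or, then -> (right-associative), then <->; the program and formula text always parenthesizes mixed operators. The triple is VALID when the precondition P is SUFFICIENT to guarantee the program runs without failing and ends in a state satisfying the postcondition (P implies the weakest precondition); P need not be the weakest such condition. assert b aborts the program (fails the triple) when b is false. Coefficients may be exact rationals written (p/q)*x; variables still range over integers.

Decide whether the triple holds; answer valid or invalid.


Working backward. After the program, the postcondition (z - e + 9 >= 4 and (1/2)*p + 3*z != p + 3) -> ((1/2)*z + (m - m) > -9 and e - 5 <= 6) must hold; in canonical form it is (z >= e - 5 and 3*z != (1/2)*p + 3) -> ((1/2)*z > -9 and e <= 11).
Before z := 2*e - 5: (e >= 0 and 6*e != (1/2)*p + 18) -> (e > -13/2 and e <= 11)
Then branch requires (m = 6 <-> 2*p <= 4*m + 3) and (m != e - 1 -> ((e >= 0 and 6*e != (1/2)*p + 18) -> (e > -13/2 and e <= 11))) and ((not (m != e - 1)) -> ((e >= 0 and 6*e != (1/2)*p + 18) -> (e > -13/2 and e <= 11))); else branch requires (e >= 0 and 6*e != (1/2)*p + 18) -> (e > -13/2 and e <= 11).
Before the if: (e != p - 14 -> ((m = 6 <-> 2*p <= 4*m + 3) and (m != e - 1 -> ((e >= 0 and 6*e != (1/2)*p + 18) -> (e > -13/2 and e <= 11))) and ((not (m != e - 1)) -> ((e >= 0 and 6*e != (1/2)*p + 18) -> (e > -13/2 and e <= 11))))) and ((not (e != p - 14)) -> ((e >= 0 and 6*e != (1/2)*p + 18) -> (e > -13/2 and e <= 11)))
The weakest precondition is (e != p - 14 -> ((m = 6 <-> 2*p <= 4*m + 3) and (m != e - 1 -> ((e >= 0 and 6*e != (1/2)*p + 18) -> (e > -13/2 and e <= 11))) and ((not (m != e - 1)) -> ((e >= 0 and 6*e != (1/2)*p + 18) -> (e > -13/2 and e <= 11))))) and ((not (e != p - 14)) -> ((e >= 0 and 6*e != (1/2)*p + 18) -> (e > -13/2 and e <= 11))).
Check whether (p != 13 -> (m = 6 <-> 2*p <= 4*m + 3)) and e = -1 implies it.
Every state satisfying the precondition satisfies the weakest precondition: the implication holds.
Answer: valid


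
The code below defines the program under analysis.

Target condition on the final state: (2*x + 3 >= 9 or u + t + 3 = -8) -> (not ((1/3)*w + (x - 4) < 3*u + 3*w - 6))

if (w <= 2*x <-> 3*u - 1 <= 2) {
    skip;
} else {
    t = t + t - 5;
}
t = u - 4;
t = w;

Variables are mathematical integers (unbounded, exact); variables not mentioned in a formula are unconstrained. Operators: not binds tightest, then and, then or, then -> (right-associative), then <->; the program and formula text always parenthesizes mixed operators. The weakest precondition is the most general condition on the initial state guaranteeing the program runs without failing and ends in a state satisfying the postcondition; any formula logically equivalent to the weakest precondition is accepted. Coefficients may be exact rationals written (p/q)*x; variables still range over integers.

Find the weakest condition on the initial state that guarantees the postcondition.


Working backward. After the program, the postcondition (2*x + 3 >= 9 or u + t + 3 = -8) -> (not ((1/3)*w + (x - 4) < 3*u + 3*w - 6)) must hold; in canonical form it is (2*x >= 6 or t + u = -11) -> (not (x < 3*u + (8/3)*w - 2)).
Before t := w: (2*x >= 6 or u + w = -11) -> (not (x < 3*u + (8/3)*w - 2))
Before t := u - 4: (2*x >= 6 or u + w = -11) -> (not (x < 3*u + (8/3)*w - 2))
Then branch requires (2*x >= 6 or u + w = -11) -> (not (x < 3*u + (8/3)*w - 2)); else branch requires (2*x >= 6 or u + w = -11) -> (not (x < 3*u + (8/3)*w - 2)).
Before the if: ((w <= 2*x <-> 3*u <= 3) -> ((2*x >= 6 or u + w = -11) -> (not (x < 3*u + (8/3)*w - 2)))) and ((not (w <= 2*x <-> 3*u <= 3)) -> ((2*x >= 6 or u + w = -11) -> (not (x < 3*u + (8/3)*w - 2))))
Answer: WP = ((w <= 2*x <-> 3*u <= 3) -> ((2*x >= 6 or u + w = -11) -> (not (x < 3*u + (8/3)*w - 2)))) and ((not (w <= 2*x <-> 3*u <= 3)) -> ((2*x >= 6 or u + w = -11) -> (not (x < 3*u + (8/3)*w - 2))))


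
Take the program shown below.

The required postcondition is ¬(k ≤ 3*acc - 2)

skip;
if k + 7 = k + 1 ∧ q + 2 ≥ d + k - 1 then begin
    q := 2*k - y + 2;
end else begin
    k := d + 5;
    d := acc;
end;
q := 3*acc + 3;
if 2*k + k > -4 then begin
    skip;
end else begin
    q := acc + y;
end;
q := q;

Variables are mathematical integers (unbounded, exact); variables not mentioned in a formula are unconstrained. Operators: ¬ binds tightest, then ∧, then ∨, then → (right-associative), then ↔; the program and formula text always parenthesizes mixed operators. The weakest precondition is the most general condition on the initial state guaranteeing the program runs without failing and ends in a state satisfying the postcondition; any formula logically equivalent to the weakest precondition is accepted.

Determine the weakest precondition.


Working backward. After the program, ¬(k ≤ 3*acc - 2) must hold.
Before q := q: ¬(k ≤ 3*acc - 2)
Then branch requires ¬(k ≤ 3*acc - 2); else branch requires ¬(k ≤ 3*acc - 2).
Before the if: (3*k > -4 → (¬(k ≤ 3*acc - 2))) ∧ ((¬(3*k > -4)) → (¬(k ≤ 3*acc - 2)))
Before q := 3*acc + 3: (3*k > -4 → (¬(k ≤ 3*acc - 2))) ∧ ((¬(3*k > -4)) → (¬(k ≤ 3*acc - 2)))
Then branch requires (3*k > -4 → (¬(k ≤ 3*acc - 2))) ∧ ((¬(3*k > -4)) → (¬(k ≤ 3*acc - 2))); else branch requires (3*d > -19 → (¬(d ≤ 3*acc - 7))) ∧ ((¬(3*d > -19)) → (¬(d ≤ 3*acc - 7))).
Before the if: (3*d > -19 → (¬(d ≤ 3*acc - 7))) ∧ ((¬(3*d > -19)) → (¬(d ≤ 3*acc - 7)))
Before skip: (3*d > -19 → (¬(d ≤ 3*acc - 7))) ∧ ((¬(3*d > -19)) → (¬(d ≤ 3*acc - 7)))
Answer: WP = (3*d > -19 → (¬(d ≤ 3*acc - 7))) ∧ ((¬(3*d > -19)) → (¬(d ≤ 3*acc - 7)))


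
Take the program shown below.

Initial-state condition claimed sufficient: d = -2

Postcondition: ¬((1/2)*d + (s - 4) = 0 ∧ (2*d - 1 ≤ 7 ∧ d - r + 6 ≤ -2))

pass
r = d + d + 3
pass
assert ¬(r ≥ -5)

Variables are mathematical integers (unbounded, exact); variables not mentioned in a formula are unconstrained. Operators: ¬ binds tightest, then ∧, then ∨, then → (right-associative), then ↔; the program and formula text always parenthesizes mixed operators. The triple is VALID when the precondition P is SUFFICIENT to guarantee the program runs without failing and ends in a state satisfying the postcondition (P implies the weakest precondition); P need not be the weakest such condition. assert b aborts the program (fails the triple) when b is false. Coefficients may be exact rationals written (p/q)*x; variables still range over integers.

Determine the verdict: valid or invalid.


Working backward. After the program, the postcondition ¬((1/2)*d + (s - 4) = 0 ∧ (2*d - 1 ≤ 7 ∧ d - r + 6 ≤ -2)) must hold; in canonical form it is ¬((1/2)*d + s = 4 ∧ 2*d ≤ 8 ∧ d ≤ r - 8).
Before assert ¬(r ≥ -5): (¬(r ≥ -5)) ∧ (¬((1/2)*d + s = 4 ∧ 2*d ≤ 8 ∧ d ≤ r - 8))
Before skip: (¬(r ≥ -5)) ∧ (¬((1/2)*d + s = 4 ∧ 2*d ≤ 8 ∧ d ≤ r - 8))
Before r := d + d + 3: (¬(2*d ≥ -8)) ∧ (¬((1/2)*d + s = 4 ∧ 2*d ≤ 8 ∧ d ≥ 5))
Before skip: (¬(2*d ≥ -8)) ∧ (¬((1/2)*d + s = 4 ∧ 2*d ≤ 8 ∧ d ≥ 5))
The weakest precondition is (¬(2*d ≥ -8)) ∧ (¬((1/2)*d + s = 4 ∧ 2*d ≤ 8 ∧ d ≥ 5)).
Check whether d = -2 implies it.
Countermodel: at the initial state d = -2, s = 0, the precondition holds but the weakest precondition fails.
Answer: invalid


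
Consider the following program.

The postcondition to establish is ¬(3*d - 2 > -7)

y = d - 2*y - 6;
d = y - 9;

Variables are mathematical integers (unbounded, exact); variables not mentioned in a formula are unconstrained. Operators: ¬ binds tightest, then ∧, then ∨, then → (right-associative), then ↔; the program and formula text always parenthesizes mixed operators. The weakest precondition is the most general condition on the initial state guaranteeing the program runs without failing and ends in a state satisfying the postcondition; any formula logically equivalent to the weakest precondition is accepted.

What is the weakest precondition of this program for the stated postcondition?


Working backward. After the program, the postcondition ¬(3*d - 2 > -7) must hold; in canonical form it is ¬(3*d > -5).
Before d := y - 9: ¬(3*y > 22)
Before y := d - 2*y - 6: ¬(3*d > 6*y + 40)
Answer: WP = ¬(3*d > 6*y + 40)


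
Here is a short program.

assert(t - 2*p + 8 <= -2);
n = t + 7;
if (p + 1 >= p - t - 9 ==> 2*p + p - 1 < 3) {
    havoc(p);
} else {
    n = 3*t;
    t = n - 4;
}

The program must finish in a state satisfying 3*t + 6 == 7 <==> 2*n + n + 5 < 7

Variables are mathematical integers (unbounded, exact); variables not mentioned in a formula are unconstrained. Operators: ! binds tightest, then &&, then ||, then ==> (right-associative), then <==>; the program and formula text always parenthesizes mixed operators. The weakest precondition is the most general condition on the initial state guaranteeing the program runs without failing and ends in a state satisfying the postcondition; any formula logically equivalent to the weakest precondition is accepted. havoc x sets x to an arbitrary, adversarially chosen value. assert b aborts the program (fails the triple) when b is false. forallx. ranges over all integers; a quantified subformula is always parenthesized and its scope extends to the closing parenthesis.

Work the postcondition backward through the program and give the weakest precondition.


Working backward. After the program, the postcondition 3*t + 6 == 7 <==> 2*n + n + 5 < 7 must hold; in canonical form it is 3*t == 1 <==> 3*n < 2.
Then branch requires 3*t == 1 <==> 3*n < 2; else branch requires 9*t == 13 <==> 9*t < 2.
Before the if: ((t >= -10 ==> 3*p < 4) ==> (3*t == 1 <==> 3*n < 2)) && ((!(t >= -10 ==> 3*p < 4)) ==> (9*t == 13 <==> 9*t < 2))
Before n := t + 7: ((t >= -10 ==> 3*p < 4) ==> (3*t == 1 <==> 3*t < -19)) && ((!(t >= -10 ==> 3*p < 4)) ==> (9*t == 13 <==> 9*t < 2))
Before assert t - 2*p + 8 <= -2: t <= 2*p - 10 && ((t >= -10 ==> 3*p < 4) ==> (3*t == 1 <==> 3*t < -19)) && ((!(t >= -10 ==> 3*p < 4)) ==> (9*t == 13 <==> 9*t < 2))
Answer: WP = t <= 2*p - 10 && ((t >= -10 ==> 3*p < 4) ==> (3*t == 1 <==> 3*t < -19)) && ((!(t >= -10 ==> 3*p < 4)) ==> (9*t == 13 <==> 9*t < 2))
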